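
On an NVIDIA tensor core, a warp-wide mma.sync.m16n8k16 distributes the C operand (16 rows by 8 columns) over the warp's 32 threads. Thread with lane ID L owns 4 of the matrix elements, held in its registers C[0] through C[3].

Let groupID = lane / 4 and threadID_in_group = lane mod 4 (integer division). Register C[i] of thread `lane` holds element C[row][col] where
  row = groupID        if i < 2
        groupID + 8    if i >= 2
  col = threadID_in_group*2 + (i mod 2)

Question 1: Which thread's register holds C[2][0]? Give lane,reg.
8,0

r=2->g=2,rb=0  c=0->t=0,b0=0
L=2*4+0=8  i=0*2+0=0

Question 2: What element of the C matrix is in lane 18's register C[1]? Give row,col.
L=18->gid=18>>2=4, tid=18&3=2
[1]->row 4+0=4  col 2·2+1=5

4,5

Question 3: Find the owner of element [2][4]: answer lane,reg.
10,0

r:2=>grp=2,rB=0  c:4=>tig=2,lo=0
L=2*4+2=10  i=0*2+0=0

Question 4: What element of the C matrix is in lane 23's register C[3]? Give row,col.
L=23=>grp=23>>2=5, tig=23&3=3
[3]=>row 5+8=13  col 3·2+1=7

13,7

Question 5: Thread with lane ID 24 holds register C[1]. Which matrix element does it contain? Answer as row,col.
lane 24=>24/4=6, 24 mod 4=0
i=1  r:6+0=>6  c:2·0+1=>1

6,1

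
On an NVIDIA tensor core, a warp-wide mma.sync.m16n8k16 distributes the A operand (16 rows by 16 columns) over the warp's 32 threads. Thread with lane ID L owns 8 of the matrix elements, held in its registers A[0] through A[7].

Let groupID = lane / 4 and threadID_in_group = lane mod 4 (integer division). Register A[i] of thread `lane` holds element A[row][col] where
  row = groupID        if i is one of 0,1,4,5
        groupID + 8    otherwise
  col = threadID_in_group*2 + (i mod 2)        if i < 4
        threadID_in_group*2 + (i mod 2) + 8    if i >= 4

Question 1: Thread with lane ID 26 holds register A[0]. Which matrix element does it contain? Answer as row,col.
lane 26⇒26/4=6, 26 mod 4=2
i=0  r:6+0⇒6  c:2·2+0+0⇒4

6,4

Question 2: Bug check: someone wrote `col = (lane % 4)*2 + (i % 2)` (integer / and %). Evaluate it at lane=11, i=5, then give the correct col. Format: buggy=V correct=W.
`(lane % 4)*2 + (i % 2)`[11,5]→7
L=11→G=11>>2=2, T=11&3=3
[5]→row 2+0=2  col 3·2+1+8=15
col: 7 vs 15

buggy=7 correct=15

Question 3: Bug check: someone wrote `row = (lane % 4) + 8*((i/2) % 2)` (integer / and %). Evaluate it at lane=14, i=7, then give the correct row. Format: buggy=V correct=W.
`(lane % 4) + 8*((i/2) % 2)`[14,7]⇒10
lane 14: gr=3 (14/4), th=2 (14%4)
i=7: r=3+8=11, c=2*2+1+8=13
row: 10 vs 11

buggy=10 correct=11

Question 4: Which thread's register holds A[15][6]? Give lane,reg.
31,2

r: 15->gid=7,r8=1  c: 6->c8=0,tid=3,i&1=0
L=7*4+3=31  i=0*4+1*2+0=2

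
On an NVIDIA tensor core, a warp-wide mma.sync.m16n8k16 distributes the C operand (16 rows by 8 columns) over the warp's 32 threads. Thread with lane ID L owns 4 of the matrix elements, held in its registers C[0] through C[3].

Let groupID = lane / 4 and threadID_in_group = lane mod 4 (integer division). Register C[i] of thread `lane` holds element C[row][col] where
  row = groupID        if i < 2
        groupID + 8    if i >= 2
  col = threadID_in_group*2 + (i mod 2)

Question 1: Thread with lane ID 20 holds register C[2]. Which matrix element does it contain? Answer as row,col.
L=20->gid=20>>2=5, tid=20&3=0
[2]->row 5+8=13  col 0·2+0=0

13,0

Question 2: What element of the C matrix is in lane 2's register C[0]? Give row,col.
lane 2: G=0 (2/4), T=2 (2%4)
i=0: r=0+0=0, c=2*2+0=4

0,4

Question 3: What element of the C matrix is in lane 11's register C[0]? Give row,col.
lane 11: gr=2 (11/4), th=3 (11%4)
i=0: r=2+0=2, c=3*2+0=6

2,6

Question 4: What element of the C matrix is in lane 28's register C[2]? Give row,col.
15,0

lane 28->28/4=7, 28 mod 4=0
i=2  r:7+8->15  c:2·0+0->0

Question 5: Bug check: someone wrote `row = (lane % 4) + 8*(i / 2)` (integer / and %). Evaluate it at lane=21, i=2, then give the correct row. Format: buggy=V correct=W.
`(lane % 4) + 8*(i / 2)`[21,2]->9
L=21->g=21>>2=5, t=21&3=1
[2]->row 5+8=13  col 1·2+0=2
row: 9 vs 13

buggy=9 correct=13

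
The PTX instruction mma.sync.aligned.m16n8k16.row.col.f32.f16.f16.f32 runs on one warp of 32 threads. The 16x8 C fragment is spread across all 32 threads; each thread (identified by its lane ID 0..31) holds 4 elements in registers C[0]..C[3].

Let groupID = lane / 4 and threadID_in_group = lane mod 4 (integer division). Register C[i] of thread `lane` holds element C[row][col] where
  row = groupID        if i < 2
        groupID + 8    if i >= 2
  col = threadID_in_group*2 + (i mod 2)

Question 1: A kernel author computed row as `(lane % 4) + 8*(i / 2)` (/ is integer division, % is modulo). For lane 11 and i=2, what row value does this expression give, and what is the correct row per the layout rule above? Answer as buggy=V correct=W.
buggy=11 correct=10

`(lane % 4) + 8*(i / 2)`[11,2]=>11
L=11=>grp=11>>2=2, tig=11&3=3
[2]=>row 2+8=10  col 3·2+0=6
row: 11 vs 10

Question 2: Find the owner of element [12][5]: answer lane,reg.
r=12→G=4,rhi=1  c=5→T=2,p=1
L=4*4+2=18  i=1*2+1=3

18,3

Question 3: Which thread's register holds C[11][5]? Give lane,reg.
14,3

r=11->g=3,rb=1  c=5->t=2,b0=1
L=3*4+2=14  i=1*2+1=3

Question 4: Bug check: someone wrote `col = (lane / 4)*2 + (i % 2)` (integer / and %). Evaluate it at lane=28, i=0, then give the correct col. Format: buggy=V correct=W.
`(lane / 4)*2 + (i % 2)`[28,0]→14
lane 28: G=7 (28/4), T=0 (28%4)
i=0: r=7+0=7, c=0*2+0=0
col: 14 vs 0

buggy=14 correct=0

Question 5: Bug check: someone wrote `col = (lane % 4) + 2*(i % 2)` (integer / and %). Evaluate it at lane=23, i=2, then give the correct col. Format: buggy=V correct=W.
`(lane % 4) + 2*(i % 2)`[23,2]⇒3
23: gr=5,th=3
[2] (5+8,3*2+0) = (13,6)
col: 3 vs 6

buggy=3 correct=6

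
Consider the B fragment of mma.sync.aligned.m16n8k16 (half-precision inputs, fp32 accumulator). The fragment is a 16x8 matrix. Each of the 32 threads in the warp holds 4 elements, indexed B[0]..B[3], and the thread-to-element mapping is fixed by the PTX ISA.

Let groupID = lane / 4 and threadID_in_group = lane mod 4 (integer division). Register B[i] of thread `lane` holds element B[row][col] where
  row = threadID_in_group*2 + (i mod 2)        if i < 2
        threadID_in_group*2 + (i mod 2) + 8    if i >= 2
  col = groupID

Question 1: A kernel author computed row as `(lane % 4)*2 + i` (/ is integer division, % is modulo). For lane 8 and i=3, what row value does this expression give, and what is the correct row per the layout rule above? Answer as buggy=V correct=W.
buggy=3 correct=9

`(lane % 4)*2 + i`[8,3]=>3
lane 8=>8/4=2, 8 mod 4=0
i=3  r:2·0+1+8=>9  c:2
row: 3 vs 9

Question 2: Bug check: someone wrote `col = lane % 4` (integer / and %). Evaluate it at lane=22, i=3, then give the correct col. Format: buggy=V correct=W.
buggy=2 correct=5

`lane % 4`[22,3]→2
L=22→G=22>>2=5, T=22&3=2
[3]→row 2·2+1+8=13  col G=5
col: 2 vs 5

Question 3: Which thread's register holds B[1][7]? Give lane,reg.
28,1

c=7→G=7  r=1→rhi=0,T=0,p=1
L=7*4+0=28  i=0*2+1=1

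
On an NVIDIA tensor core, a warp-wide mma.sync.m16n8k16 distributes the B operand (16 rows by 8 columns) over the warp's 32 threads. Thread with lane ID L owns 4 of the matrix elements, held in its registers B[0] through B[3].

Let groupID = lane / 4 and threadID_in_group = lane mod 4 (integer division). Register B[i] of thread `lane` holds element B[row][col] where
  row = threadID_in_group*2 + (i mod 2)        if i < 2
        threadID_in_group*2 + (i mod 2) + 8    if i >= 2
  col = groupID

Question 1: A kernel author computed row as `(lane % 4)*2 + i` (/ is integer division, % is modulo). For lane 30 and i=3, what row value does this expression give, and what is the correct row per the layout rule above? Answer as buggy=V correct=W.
buggy=7 correct=13

`(lane % 4)*2 + i`[30,3]→7
lane 30: G=7 (30/4), T=2 (30%4)
i=3: r=2*2+1+8=13, c=G=7
row: 7 vs 13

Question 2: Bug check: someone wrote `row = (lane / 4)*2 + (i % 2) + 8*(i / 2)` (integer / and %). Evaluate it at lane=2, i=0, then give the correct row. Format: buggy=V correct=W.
buggy=0 correct=4

`(lane / 4)*2 + (i % 2) + 8*(i / 2)`[2,0]=>0
lane 2: grp=0 (2/4), tig=2 (2%4)
i=0: r=2*2+0+0=4, c=grp=0
row: 0 vs 4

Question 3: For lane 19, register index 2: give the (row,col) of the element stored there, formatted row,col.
19: gid=4,tid=3
[2] (3*2+0+8,4) = (14,4)

14,4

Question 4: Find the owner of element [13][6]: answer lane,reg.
c=6->g=6  r=13->rb=1,t=2,b0=1
L=6*4+2=26  i=1*2+1=3

26,3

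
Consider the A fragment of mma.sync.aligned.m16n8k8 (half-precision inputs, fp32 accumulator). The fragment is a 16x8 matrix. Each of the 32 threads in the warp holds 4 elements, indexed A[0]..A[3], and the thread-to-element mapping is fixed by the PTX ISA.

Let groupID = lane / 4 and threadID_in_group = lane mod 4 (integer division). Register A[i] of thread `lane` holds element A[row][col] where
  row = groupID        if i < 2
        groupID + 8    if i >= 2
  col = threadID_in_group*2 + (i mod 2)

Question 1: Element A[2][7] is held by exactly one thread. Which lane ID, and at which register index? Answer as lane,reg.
r=2->g=2,rb=0  c=7->t=3,b0=1
L=2*4+3=11  i=0*2+1=1

11,1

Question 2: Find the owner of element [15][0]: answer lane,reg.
28,2

r=15->g=7,rb=1  c=0->t=0,b0=0
L=7*4+0=28  i=1*2+0=2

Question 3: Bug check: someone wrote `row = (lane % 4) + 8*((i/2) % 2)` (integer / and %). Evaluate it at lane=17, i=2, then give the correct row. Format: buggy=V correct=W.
`(lane % 4) + 8*((i/2) % 2)`[17,2]->9
L=17->gid=17>>2=4, tid=17&3=1
[2]->row 4+8=12  col 1·2+0=2
row: 9 vs 12

buggy=9 correct=12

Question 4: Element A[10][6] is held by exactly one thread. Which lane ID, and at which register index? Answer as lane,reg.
r=10→G=2,rhi=1  c=6→T=3,p=0
L=2*4+3=11  i=1*2+0=2

11,2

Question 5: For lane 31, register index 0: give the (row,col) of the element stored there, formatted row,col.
7,6

L=31⇒gr=31>>2=7, th=31&3=3
[0]⇒row 7+0=7  col 3·2+0=6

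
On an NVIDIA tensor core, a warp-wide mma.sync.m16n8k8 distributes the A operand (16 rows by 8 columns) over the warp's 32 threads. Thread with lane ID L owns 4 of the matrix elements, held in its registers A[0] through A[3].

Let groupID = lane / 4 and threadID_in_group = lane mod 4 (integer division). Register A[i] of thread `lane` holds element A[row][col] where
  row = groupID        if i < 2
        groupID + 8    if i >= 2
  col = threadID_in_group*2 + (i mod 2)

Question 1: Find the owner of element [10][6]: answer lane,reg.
r=10->g=2,rb=1  c=6->t=3,b0=0
L=2*4+3=11  i=1*2+0=2

11,2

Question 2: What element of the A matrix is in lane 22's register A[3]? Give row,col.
13,5

L=22->gid=22>>2=5, tid=22&3=2
[3]->row 5+8=13  col 2·2+1=5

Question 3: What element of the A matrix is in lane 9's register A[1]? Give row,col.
9: gid=2,tid=1
[1] (2+0,1*2+1) = (2,3)

2,3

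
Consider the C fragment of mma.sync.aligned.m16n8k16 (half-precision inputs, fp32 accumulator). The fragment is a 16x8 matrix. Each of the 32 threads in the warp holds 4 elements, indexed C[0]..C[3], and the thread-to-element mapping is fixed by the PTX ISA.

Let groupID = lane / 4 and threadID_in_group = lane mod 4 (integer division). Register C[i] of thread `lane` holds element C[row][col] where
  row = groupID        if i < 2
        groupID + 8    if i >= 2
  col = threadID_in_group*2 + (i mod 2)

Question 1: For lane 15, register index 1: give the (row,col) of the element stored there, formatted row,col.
15: gid=3,tid=3
[1] (3+0,3*2+1) = (3,7)

3,7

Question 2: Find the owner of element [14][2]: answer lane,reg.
25,2

r=14→G=6,rhi=1  c=2→T=1,p=0
L=6*4+1=25  i=1*2+0=2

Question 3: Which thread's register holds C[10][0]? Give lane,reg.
8,2

r=10→G=2,rhi=1  c=0→T=0,p=0
L=2*4+0=8  i=1*2+0=2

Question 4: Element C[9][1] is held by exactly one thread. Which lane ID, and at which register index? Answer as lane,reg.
4,3

r:9=>grp=1,rB=1  c:1=>tig=0,lo=1
L=1*4+0=4  i=1*2+1=3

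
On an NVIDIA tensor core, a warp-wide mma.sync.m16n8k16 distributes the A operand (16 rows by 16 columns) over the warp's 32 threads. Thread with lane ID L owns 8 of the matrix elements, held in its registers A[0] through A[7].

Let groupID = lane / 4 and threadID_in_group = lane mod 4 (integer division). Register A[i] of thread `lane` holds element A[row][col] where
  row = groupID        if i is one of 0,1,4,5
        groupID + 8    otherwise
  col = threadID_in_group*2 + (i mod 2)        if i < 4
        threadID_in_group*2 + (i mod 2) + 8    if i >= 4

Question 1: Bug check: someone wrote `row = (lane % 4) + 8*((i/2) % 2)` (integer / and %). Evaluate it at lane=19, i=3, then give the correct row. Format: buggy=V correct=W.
buggy=11 correct=12

`(lane % 4) + 8*((i/2) % 2)`[19,3]->11
L=19->g=19>>2=4, t=19&3=3
[3]->row 4+8=12  col 3·2+1+0=7
row: 11 vs 12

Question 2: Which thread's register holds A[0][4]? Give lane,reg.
2,0

r: 0->gid=0,r8=0  c: 4->c8=0,tid=2,i&1=0
L=0*4+2=2  i=0*4+0*2+0=0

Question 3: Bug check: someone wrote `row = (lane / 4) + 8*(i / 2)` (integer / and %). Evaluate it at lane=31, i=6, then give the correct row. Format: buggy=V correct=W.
buggy=31 correct=15

`(lane / 4) + 8*(i / 2)`[31,6]=>31
L=31=>grp=31>>2=7, tig=31&3=3
[6]=>row 7+8=15  col 3·2+0+8=14
row: 31 vs 15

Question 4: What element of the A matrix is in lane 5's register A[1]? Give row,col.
1,3

5: gid=1,tid=1
[1] (1+0,1*2+1+0) = (1,3)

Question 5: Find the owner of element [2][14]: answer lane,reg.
r=2→G=2,rhi=0  c=14→chi=1,T=3,p=0
L=2*4+3=11  i=1*4+0*2+0=4

11,4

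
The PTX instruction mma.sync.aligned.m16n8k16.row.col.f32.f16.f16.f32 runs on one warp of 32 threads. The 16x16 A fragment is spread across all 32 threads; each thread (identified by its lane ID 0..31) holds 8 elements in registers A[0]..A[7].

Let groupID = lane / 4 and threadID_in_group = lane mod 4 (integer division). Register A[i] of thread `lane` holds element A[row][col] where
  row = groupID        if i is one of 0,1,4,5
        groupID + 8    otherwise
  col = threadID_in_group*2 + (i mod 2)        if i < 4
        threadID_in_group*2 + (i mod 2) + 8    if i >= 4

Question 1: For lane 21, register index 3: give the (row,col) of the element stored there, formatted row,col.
13,3

lane 21: gr=5 (21/4), th=1 (21%4)
i=3: r=5+8=13, c=1*2+1+0=3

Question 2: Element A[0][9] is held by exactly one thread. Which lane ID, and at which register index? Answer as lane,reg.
r: 0->gid=0,r8=0  c: 9->c8=1,tid=0,i&1=1
L=0*4+0=0  i=1*4+0*2+1=5

0,5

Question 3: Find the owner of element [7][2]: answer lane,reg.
29,0

r=7⇒gr=7,Rb=0  c=2⇒Cb=0,th=1,odd=0
L=7*4+1=29  i=0*4+0*2+0=0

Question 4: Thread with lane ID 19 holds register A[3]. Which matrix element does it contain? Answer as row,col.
12,7

19: g=4,t=3
[3] (4+8,3*2+1+0) = (12,7)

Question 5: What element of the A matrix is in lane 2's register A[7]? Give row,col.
2: g=0,t=2
[7] (0+8,2*2+1+8) = (8,13)

8,13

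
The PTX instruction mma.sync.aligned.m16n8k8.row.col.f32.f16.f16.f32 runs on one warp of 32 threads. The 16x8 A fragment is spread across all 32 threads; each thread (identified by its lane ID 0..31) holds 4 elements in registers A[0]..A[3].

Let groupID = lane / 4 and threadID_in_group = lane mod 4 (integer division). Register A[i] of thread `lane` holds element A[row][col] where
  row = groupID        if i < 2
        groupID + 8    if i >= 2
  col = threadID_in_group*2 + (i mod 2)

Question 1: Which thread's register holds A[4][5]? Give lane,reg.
r=4→G=4,rhi=0  c=5→T=2,p=1
L=4*4+2=18  i=0*2+1=1

18,1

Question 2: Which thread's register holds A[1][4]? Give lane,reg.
r=1→G=1,rhi=0  c=4→T=2,p=0
L=1*4+2=6  i=0*2+0=0

6,0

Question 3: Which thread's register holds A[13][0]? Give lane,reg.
r=13⇒gr=5,Rb=1  c=0⇒th=0,odd=0
L=5*4+0=20  i=1*2+0=2

20,2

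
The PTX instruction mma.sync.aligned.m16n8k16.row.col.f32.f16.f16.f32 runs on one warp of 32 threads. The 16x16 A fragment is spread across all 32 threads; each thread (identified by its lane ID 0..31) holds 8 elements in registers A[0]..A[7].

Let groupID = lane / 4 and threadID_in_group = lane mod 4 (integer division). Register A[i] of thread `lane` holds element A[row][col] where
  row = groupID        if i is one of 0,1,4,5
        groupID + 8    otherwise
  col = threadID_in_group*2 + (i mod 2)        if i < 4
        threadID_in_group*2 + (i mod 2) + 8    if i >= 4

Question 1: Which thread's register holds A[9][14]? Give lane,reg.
7,6

r=9->g=1,rb=1  c=14->cb=1,t=3,b0=0
L=1*4+3=7  i=1*4+1*2+0=6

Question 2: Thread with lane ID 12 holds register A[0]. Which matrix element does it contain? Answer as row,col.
3,0

lane 12->12/4=3, 12 mod 4=0
i=0  r:3+0->3  c:2·0+0+0->0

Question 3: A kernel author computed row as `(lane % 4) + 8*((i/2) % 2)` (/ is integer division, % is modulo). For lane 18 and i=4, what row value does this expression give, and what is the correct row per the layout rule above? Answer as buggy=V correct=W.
`(lane % 4) + 8*((i/2) % 2)`[18,4]⇒2
L=18⇒gr=18>>2=4, th=18&3=2
[4]⇒row 4+0=4  col 2·2+0+8=12
row: 2 vs 4

buggy=2 correct=4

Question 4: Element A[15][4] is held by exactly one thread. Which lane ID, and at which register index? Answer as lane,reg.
30,2

r:15=>grp=7,rB=1  c:4=>cB=0,tig=2,lo=0
L=7*4+2=30  i=0*4+1*2+0=2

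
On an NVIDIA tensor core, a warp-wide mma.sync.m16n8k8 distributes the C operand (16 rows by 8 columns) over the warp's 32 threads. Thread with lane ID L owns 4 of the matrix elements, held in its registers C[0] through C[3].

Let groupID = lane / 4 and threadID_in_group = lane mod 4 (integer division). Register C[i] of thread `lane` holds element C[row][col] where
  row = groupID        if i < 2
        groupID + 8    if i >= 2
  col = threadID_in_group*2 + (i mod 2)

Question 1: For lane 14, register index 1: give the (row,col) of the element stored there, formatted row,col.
14: gid=3,tid=2
[1] (3+0,2*2+1) = (3,5)

3,5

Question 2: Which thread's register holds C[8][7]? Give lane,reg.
3,3

r=8⇒gr=0,Rb=1  c=7⇒th=3,odd=1
L=0*4+3=3  i=1*2+1=3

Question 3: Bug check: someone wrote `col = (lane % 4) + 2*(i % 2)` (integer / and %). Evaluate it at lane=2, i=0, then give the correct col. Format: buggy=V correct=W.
`(lane % 4) + 2*(i % 2)`[2,0]=>2
L=2=>grp=2>>2=0, tig=2&3=2
[0]=>row 0+0=0  col 2·2+0=4
col: 2 vs 4

buggy=2 correct=4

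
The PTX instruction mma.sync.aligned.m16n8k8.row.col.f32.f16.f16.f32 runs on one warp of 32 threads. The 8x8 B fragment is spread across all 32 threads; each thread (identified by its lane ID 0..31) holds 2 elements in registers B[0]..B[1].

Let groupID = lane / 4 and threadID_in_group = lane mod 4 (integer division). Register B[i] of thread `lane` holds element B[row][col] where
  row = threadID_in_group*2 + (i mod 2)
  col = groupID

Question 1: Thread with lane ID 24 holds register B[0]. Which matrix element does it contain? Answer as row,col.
lane 24: gid=6 (24/4), tid=0 (24%4)
i=0: r=0*2+0=0, c=gid=6

0,6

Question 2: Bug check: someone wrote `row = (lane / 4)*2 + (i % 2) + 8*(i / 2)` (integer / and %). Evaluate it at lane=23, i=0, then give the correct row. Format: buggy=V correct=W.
`(lane / 4)*2 + (i % 2) + 8*(i / 2)`[23,0]⇒10
lane 23⇒23/4=5, 23 mod 4=3
i=0  r:2·3+0⇒6  c:5
row: 10 vs 6

buggy=10 correct=6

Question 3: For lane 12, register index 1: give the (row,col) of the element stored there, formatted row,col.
lane 12->12/4=3, 12 mod 4=0
i=1  r:2·0+1->1  c:3

1,3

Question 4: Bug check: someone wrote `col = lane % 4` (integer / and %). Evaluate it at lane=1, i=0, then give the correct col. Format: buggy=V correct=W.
buggy=1 correct=0

`lane % 4`[1,0]->1
lane 1->1/4=0, 1 mod 4=1
i=0  r:2·1+0->2  c:0
col: 1 vs 0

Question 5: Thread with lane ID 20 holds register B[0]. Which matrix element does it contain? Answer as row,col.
0,5

lane 20->20/4=5, 20 mod 4=0
i=0  r:2·0+0->0  c:5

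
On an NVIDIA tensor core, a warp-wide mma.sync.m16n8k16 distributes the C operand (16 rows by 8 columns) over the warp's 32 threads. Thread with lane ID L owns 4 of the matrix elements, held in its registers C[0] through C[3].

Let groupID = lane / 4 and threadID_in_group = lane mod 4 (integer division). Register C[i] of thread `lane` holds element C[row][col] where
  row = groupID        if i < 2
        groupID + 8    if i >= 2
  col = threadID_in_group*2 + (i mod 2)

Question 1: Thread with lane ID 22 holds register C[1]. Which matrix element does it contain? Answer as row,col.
5,5

L=22⇒gr=22>>2=5, th=22&3=2
[1]⇒row 5+0=5  col 2·2+1=5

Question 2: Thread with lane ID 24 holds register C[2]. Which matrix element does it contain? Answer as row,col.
24: gid=6,tid=0
[2] (6+8,0*2+0) = (14,0)

14,0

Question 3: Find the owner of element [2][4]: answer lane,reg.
r=2->g=2,rb=0  c=4->t=2,b0=0
L=2*4+2=10  i=0*2+0=0

10,0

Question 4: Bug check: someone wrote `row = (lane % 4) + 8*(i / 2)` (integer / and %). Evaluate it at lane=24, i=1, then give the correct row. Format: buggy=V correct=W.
`(lane % 4) + 8*(i / 2)`[24,1]->0
L=24->gid=24>>2=6, tid=24&3=0
[1]->row 6+0=6  col 0·2+1=1
row: 0 vs 6

buggy=0 correct=6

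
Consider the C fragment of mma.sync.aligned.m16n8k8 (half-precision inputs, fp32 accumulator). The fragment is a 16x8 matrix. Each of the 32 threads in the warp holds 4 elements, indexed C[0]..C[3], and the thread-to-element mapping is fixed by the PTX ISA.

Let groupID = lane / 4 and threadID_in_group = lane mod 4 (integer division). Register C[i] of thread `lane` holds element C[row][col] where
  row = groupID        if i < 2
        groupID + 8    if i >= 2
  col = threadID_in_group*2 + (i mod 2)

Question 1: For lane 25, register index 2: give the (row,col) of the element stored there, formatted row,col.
14,2

25: gid=6,tid=1
[2] (6+8,1*2+0) = (14,2)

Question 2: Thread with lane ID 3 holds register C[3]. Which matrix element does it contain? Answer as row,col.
8,7

3: grp=0,tig=3
[3] (0+8,3*2+1) = (8,7)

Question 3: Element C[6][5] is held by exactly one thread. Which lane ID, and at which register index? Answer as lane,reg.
26,1

r:6=>grp=6,rB=0  c:5=>tig=2,lo=1
L=6*4+2=26  i=0*2+1=1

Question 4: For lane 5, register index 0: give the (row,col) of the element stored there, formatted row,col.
5: gid=1,tid=1
[0] (1+0,1*2+0) = (1,2)

1,2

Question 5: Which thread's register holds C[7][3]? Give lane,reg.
r=7→G=7,rhi=0  c=3→T=1,p=1
L=7*4+1=29  i=0*2+1=1

29,1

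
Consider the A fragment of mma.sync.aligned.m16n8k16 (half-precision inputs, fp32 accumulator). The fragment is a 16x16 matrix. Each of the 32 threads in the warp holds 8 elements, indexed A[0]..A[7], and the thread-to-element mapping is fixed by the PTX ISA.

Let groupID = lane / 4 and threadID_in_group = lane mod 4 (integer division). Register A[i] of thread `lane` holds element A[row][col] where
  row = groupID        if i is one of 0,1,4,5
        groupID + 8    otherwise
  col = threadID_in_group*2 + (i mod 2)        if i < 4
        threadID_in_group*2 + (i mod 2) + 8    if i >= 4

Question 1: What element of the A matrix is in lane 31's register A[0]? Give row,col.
31: gr=7,th=3
[0] (7+0,3*2+0+0) = (7,6)

7,6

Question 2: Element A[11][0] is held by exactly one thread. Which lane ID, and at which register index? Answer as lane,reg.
12,2

r:11=>grp=3,rB=1  c:0=>cB=0,tig=0,lo=0
L=3*4+0=12  i=0*4+1*2+0=2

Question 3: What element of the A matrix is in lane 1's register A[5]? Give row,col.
lane 1: G=0 (1/4), T=1 (1%4)
i=5: r=0+0=0, c=1*2+1+8=11

0,11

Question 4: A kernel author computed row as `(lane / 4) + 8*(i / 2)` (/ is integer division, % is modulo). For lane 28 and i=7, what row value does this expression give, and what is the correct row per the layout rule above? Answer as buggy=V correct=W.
buggy=31 correct=15

`(lane / 4) + 8*(i / 2)`[28,7]→31
28: G=7,T=0
[7] (7+8,0*2+1+8) = (15,9)
row: 31 vs 15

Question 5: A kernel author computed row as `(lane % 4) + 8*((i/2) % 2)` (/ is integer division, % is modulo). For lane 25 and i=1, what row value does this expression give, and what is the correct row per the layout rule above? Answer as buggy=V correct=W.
`(lane % 4) + 8*((i/2) % 2)`[25,1]->1
L=25->g=25>>2=6, t=25&3=1
[1]->row 6+0=6  col 1·2+1+0=3
row: 1 vs 6

buggy=1 correct=6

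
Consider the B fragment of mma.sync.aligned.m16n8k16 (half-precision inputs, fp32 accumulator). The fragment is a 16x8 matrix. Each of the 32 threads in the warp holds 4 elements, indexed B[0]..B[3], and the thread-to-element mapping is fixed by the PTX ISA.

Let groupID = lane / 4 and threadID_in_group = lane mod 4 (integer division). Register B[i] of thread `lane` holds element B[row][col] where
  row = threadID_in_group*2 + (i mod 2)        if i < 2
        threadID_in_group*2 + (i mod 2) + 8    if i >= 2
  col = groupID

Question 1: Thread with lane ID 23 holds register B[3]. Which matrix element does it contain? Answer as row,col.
15,5

lane 23: G=5 (23/4), T=3 (23%4)
i=3: r=3*2+1+8=15, c=G=5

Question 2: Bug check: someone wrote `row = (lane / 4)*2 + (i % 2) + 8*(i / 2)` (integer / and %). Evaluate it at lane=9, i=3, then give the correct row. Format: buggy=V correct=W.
`(lane / 4)*2 + (i % 2) + 8*(i / 2)`[9,3]⇒13
L=9⇒gr=9>>2=2, th=9&3=1
[3]⇒row 1·2+1+8=11  col gr=2
row: 13 vs 11

buggy=13 correct=11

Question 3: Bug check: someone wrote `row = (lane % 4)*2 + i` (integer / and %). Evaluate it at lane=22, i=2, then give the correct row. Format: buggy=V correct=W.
`(lane % 4)*2 + i`[22,2]→6
lane 22→22/4=5, 22 mod 4=2
i=2  r:2·2+0+8→12  c:5
row: 6 vs 12

buggy=6 correct=12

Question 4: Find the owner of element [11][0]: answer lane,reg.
c=0⇒gr=0  r=11⇒Rb=1,th=1,odd=1
L=0*4+1=1  i=1*2+1=3

1,3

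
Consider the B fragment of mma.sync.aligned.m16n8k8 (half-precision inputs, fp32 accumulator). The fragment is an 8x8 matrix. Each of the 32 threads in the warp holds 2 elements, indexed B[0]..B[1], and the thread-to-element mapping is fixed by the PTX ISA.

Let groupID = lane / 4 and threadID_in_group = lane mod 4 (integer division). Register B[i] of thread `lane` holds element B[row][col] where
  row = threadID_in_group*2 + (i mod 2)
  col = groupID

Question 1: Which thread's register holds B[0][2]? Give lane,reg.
c:2=>grp=2  r:0=>tig=0,lo=0
L=2*4+0=8  i=0=0

8,0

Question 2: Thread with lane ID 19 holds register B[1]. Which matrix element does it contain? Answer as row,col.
7,4

19: G=4,T=3
[1] (3*2+1,4) = (7,4)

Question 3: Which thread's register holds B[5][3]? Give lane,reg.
14,1

c: 3->gid=3  r: 5->tid=2,i&1=1
L=3*4+2=14  i=1=1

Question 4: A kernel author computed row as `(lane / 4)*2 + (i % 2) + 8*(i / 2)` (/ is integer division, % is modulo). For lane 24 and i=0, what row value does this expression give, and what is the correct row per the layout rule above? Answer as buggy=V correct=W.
`(lane / 4)*2 + (i % 2) + 8*(i / 2)`[24,0]->12
lane 24: gid=6 (24/4), tid=0 (24%4)
i=0: r=0*2+0=0, c=gid=6
row: 12 vs 0

buggy=12 correct=0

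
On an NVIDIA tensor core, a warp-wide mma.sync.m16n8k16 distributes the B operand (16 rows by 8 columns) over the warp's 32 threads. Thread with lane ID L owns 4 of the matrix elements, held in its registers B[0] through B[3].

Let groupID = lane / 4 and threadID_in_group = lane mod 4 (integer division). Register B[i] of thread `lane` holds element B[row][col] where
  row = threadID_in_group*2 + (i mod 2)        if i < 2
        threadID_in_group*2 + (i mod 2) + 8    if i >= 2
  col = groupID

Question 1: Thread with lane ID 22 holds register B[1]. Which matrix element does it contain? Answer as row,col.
5,5

lane 22: gr=5 (22/4), th=2 (22%4)
i=1: r=2*2+1+0=5, c=gr=5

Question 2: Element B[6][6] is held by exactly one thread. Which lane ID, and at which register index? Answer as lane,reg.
c:6=>grp=6  r:6=>rB=0,tig=3,lo=0
L=6*4+3=27  i=0*2+0=0

27,0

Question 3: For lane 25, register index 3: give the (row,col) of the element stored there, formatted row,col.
lane 25->25/4=6, 25 mod 4=1
i=3  r:2·1+1+8->11  c:6

11,6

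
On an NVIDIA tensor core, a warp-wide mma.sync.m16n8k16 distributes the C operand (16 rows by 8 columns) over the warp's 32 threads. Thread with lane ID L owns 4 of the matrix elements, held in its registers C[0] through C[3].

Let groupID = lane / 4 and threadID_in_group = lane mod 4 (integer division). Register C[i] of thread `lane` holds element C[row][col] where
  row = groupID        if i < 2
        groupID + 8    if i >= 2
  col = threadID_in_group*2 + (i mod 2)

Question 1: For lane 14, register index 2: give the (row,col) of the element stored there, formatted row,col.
11,4

L=14⇒gr=14>>2=3, th=14&3=2
[2]⇒row 3+8=11  col 2·2+0=4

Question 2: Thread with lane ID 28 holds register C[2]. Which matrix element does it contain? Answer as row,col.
28: G=7,T=0
[2] (7+8,0*2+0) = (15,0)

15,0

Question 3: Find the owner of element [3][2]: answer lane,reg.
r:3=>grp=3,rB=0  c:2=>tig=1,lo=0
L=3*4+1=13  i=0*2+0=0

13,0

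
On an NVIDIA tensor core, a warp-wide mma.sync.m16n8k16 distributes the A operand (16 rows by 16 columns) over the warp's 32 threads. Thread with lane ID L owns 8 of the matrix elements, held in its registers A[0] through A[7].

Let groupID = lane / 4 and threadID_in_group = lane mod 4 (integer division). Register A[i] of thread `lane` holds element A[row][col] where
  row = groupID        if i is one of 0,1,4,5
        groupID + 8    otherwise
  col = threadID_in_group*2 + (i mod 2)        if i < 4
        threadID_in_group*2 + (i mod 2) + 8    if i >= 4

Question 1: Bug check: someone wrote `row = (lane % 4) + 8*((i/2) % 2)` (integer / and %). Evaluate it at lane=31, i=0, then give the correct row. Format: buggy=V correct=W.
buggy=3 correct=7

`(lane % 4) + 8*((i/2) % 2)`[31,0]→3
31: G=7,T=3
[0] (7+0,3*2+0+0) = (7,6)
row: 3 vs 7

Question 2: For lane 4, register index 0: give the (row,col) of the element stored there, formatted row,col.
1,0

L=4->g=4>>2=1, t=4&3=0
[0]->row 1+0=1  col 0·2+0+0=0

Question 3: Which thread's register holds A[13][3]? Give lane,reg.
r=13⇒gr=5,Rb=1  c=3⇒Cb=0,th=1,odd=1
L=5*4+1=21  i=0*4+1*2+1=3

21,3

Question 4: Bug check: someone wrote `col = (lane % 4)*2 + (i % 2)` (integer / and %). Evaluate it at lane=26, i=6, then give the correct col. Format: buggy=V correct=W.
buggy=4 correct=12

`(lane % 4)*2 + (i % 2)`[26,6]->4
L=26->gid=26>>2=6, tid=26&3=2
[6]->row 6+8=14  col 2·2+0+8=12
col: 4 vs 12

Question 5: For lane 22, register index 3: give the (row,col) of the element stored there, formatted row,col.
13,5

L=22=>grp=22>>2=5, tig=22&3=2
[3]=>row 5+8=13  col 2·2+1+0=5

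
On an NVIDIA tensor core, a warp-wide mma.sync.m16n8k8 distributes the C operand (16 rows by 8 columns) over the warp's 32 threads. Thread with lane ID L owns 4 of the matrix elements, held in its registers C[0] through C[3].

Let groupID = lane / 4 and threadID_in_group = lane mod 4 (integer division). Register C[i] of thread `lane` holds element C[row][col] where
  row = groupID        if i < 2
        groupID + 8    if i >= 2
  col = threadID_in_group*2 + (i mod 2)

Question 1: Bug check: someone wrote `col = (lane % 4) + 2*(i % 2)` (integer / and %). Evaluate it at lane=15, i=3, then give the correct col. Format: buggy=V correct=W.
buggy=5 correct=7

`(lane % 4) + 2*(i % 2)`[15,3]⇒5
L=15⇒gr=15>>2=3, th=15&3=3
[3]⇒row 3+8=11  col 3·2+1=7
col: 5 vs 7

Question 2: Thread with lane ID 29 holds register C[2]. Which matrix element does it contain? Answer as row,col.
lane 29->29/4=7, 29 mod 4=1
i=2  r:7+8->15  c:2·1+0->2

15,2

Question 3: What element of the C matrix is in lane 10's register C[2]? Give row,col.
lane 10->10/4=2, 10 mod 4=2
i=2  r:2+8->10  c:2·2+0->4

10,4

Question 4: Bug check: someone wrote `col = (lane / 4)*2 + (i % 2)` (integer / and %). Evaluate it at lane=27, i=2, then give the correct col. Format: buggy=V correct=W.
buggy=12 correct=6

`(lane / 4)*2 + (i % 2)`[27,2]->12
L=27->g=27>>2=6, t=27&3=3
[2]->row 6+8=14  col 3·2+0=6
col: 12 vs 6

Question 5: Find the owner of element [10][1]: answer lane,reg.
r=10⇒gr=2,Rb=1  c=1⇒th=0,odd=1
L=2*4+0=8  i=1*2+1=3

8,3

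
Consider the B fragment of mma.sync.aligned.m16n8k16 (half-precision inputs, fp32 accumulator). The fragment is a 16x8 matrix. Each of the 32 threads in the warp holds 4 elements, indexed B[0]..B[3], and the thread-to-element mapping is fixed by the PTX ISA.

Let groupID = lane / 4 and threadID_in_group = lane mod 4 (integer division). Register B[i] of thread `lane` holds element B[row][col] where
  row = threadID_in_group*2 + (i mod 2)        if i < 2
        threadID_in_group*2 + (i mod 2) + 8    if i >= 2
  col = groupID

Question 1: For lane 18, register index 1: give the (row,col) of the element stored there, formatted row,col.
5,4

lane 18->18/4=4, 18 mod 4=2
i=1  r:2·2+1+0->5  c:4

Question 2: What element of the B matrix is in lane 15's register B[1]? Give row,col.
15: gid=3,tid=3
[1] (3*2+1+0,3) = (7,3)

7,3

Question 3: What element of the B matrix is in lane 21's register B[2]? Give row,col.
10,5

lane 21=>21/4=5, 21 mod 4=1
i=2  r:2·1+0+8=>10  c:5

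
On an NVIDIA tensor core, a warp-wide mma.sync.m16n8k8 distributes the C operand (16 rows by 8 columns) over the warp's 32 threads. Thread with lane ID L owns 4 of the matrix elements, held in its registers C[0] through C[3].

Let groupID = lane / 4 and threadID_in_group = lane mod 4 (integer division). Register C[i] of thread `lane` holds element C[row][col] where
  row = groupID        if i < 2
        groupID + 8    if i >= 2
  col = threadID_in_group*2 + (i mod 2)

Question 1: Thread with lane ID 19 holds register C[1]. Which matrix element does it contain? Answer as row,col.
4,7

L=19→G=19>>2=4, T=19&3=3
[1]→row 4+0=4  col 3·2+1=7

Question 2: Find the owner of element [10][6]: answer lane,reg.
r=10->g=2,rb=1  c=6->t=3,b0=0
L=2*4+3=11  i=1*2+0=2

11,2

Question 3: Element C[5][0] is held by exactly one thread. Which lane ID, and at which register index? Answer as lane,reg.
20,0

r=5→G=5,rhi=0  c=0→T=0,p=0
L=5*4+0=20  i=0*2+0=0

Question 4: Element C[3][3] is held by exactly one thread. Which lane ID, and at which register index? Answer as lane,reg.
r:3=>grp=3,rB=0  c:3=>tig=1,lo=1
L=3*4+1=13  i=0*2+1=1

13,1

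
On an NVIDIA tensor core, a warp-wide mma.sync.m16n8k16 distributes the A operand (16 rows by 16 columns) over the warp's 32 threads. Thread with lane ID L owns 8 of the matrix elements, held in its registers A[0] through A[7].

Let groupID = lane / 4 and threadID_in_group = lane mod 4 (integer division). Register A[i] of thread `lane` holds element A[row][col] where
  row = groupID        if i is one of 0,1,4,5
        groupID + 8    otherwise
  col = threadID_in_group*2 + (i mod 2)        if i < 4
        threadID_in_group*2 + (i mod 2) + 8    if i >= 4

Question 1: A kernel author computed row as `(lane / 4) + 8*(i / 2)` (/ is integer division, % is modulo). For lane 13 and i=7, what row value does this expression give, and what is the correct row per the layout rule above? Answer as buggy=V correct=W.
buggy=27 correct=11

`(lane / 4) + 8*(i / 2)`[13,7]=>27
13: grp=3,tig=1
[7] (3+8,1*2+1+8) = (11,11)
row: 27 vs 11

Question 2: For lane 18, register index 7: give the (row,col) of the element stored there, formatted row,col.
lane 18: gid=4 (18/4), tid=2 (18%4)
i=7: r=4+8=12, c=2*2+1+8=13

12,13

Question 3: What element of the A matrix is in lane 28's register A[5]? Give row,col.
L=28=>grp=28>>2=7, tig=28&3=0
[5]=>row 7+0=7  col 0·2+1+8=9

7,9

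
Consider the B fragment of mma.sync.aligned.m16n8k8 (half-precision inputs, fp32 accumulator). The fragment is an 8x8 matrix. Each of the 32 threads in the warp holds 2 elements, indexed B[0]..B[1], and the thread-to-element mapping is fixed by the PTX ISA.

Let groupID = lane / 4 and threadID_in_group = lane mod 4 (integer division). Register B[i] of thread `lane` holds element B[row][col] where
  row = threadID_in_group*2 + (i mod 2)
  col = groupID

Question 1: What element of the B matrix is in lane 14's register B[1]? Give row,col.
14: g=3,t=2
[1] (2*2+1,3) = (5,3)

5,3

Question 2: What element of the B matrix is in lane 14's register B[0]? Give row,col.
L=14⇒gr=14>>2=3, th=14&3=2
[0]⇒row 2·2+0=4  col gr=3

4,3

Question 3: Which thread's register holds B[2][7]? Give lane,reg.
c=7→G=7  r=2→T=1,p=0
L=7*4+1=29  i=0=0

29,0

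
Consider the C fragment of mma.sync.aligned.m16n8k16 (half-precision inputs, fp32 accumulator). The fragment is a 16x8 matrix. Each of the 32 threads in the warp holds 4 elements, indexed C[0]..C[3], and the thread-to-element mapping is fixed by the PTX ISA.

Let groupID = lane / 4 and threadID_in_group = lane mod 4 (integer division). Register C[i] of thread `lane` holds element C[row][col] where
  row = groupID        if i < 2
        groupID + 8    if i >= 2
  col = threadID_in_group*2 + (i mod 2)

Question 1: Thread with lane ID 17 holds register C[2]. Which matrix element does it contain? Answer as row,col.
17: G=4,T=1
[2] (4+8,1*2+0) = (12,2)

12,2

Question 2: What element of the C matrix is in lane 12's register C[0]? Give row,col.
3,0

12: gr=3,th=0
[0] (3+0,0*2+0) = (3,0)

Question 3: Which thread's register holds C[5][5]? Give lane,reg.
r=5⇒gr=5,Rb=0  c=5⇒th=2,odd=1
L=5*4+2=22  i=0*2+1=1

22,1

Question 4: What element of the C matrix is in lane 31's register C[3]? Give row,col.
15,7

31: grp=7,tig=3
[3] (7+8,3*2+1) = (15,7)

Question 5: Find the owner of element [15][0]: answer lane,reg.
r=15->g=7,rb=1  c=0->t=0,b0=0
L=7*4+0=28  i=1*2+0=2

28,2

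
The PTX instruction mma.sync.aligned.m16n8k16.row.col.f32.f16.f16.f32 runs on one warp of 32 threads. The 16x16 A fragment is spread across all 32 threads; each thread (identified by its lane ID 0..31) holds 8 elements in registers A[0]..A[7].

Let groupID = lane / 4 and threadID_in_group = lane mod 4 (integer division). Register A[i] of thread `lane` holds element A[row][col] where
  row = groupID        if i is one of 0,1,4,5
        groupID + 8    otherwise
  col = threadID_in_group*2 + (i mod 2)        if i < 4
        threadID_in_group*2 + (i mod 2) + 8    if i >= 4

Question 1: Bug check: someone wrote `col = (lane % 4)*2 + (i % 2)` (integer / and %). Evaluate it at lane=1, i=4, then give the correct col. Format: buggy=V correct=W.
buggy=2 correct=10

`(lane % 4)*2 + (i % 2)`[1,4]⇒2
lane 1: gr=0 (1/4), th=1 (1%4)
i=4: r=0+0=0, c=1*2+0+8=10
col: 2 vs 10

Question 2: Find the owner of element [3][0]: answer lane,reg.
12,0

r=3→G=3,rhi=0  c=0→chi=0,T=0,p=0
L=3*4+0=12  i=0*4+0*2+0=0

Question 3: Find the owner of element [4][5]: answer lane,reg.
r: 4->gid=4,r8=0  c: 5->c8=0,tid=2,i&1=1
L=4*4+2=18  i=0*4+0*2+1=1

18,1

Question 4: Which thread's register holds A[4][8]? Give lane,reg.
r:4=>grp=4,rB=0  c:8=>cB=1,tig=0,lo=0
L=4*4+0=16  i=1*4+0*2+0=4

16,4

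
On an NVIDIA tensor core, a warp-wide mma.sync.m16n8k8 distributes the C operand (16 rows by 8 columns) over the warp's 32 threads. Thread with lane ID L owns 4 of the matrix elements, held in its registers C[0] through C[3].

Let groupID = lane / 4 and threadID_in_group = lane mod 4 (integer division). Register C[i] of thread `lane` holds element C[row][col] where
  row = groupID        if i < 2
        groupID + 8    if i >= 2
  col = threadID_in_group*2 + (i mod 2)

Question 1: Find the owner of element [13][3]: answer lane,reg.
21,3

r=13→G=5,rhi=1  c=3→T=1,p=1
L=5*4+1=21  i=1*2+1=3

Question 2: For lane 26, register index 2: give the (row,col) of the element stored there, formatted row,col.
14,4

L=26->g=26>>2=6, t=26&3=2
[2]->row 6+8=14  col 2·2+0=4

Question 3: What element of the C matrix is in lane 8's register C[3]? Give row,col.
10,1

lane 8=>8/4=2, 8 mod 4=0
i=3  r:2+8=>10  c:2·0+1=>1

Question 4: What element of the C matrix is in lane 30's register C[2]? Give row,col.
lane 30→30/4=7, 30 mod 4=2
i=2  r:7+8→15  c:2·2+0→4

15,4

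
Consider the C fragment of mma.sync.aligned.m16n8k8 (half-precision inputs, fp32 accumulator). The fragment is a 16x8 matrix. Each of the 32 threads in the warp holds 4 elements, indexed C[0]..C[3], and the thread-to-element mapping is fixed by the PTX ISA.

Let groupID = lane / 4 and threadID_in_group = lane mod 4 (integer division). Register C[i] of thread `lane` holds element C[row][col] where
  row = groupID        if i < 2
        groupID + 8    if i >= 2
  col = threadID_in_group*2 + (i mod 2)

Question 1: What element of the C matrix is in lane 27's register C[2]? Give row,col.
L=27=>grp=27>>2=6, tig=27&3=3
[2]=>row 6+8=14  col 3·2+0=6

14,6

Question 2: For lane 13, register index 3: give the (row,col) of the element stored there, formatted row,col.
lane 13: grp=3 (13/4), tig=1 (13%4)
i=3: r=3+8=11, c=1*2+1=3

11,3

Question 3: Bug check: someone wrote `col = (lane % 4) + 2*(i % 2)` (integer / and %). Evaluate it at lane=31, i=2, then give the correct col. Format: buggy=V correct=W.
`(lane % 4) + 2*(i % 2)`[31,2]->3
lane 31->31/4=7, 31 mod 4=3
i=2  r:7+8->15  c:2·3+0->6
col: 3 vs 6

buggy=3 correct=6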